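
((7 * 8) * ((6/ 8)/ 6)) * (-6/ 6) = -7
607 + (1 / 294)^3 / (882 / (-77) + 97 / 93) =54764586423955 / 90221723928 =607.00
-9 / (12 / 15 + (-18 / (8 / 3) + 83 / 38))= 380 / 159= 2.39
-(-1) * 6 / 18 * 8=8 / 3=2.67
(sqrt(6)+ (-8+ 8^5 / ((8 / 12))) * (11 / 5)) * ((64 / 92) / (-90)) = -4324672 / 5175 - 8 * sqrt(6) / 1035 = -835.70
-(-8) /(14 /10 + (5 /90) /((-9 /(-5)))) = 6480 /1159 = 5.59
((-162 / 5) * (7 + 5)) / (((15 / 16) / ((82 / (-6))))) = 141696 / 25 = 5667.84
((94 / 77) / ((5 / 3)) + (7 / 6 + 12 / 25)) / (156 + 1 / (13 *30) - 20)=357227 / 20420785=0.02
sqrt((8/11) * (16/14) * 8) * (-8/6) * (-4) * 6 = 512 * sqrt(154)/77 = 82.52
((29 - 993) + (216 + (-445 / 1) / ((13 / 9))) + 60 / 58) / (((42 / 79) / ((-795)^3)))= 5262819833849625 / 5278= 997123879092.39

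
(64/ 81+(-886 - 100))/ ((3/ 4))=-1313.61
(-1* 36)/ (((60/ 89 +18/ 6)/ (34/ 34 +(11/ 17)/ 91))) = -1663944/ 168623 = -9.87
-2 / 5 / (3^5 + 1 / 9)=-9 / 5470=-0.00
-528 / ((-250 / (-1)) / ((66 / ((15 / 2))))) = -11616 / 625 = -18.59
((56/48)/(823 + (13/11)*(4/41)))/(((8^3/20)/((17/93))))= 53669/5302874880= 0.00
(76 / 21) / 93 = 76 / 1953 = 0.04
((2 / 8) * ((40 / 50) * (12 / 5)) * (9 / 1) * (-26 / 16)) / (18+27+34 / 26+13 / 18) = -0.15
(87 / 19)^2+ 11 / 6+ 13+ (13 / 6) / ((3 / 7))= 132740 / 3249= 40.86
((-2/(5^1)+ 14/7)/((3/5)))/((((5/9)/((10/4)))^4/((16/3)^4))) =884736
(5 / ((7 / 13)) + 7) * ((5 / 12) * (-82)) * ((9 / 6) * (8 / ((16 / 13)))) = -5425.18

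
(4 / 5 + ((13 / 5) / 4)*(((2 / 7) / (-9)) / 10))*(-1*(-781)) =623.19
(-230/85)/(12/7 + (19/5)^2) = -8050/48059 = -0.17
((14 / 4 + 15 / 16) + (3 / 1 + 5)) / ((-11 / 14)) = -1393 / 88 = -15.83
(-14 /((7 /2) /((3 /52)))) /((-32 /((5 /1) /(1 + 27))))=15 /11648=0.00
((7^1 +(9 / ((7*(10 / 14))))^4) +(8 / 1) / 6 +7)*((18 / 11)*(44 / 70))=83028 / 3125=26.57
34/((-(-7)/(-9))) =-306/7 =-43.71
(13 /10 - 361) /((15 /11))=-13189 /50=-263.78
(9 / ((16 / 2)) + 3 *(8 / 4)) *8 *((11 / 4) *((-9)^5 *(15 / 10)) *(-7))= 777498183 / 8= 97187272.88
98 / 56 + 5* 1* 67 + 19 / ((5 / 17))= 8027 / 20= 401.35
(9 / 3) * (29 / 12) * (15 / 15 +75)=551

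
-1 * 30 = -30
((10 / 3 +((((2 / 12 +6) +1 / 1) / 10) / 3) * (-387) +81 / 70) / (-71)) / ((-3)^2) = 0.14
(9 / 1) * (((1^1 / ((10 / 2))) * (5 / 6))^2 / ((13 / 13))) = 1 / 4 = 0.25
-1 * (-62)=62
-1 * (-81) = 81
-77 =-77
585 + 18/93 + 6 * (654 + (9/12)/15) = 1397943/310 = 4509.49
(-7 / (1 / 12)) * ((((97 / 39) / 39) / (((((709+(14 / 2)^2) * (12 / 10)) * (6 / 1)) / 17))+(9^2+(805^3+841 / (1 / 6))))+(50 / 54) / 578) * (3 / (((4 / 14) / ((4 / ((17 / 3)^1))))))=-306610308892942578601 / 944047689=-324782648658.06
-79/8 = -9.88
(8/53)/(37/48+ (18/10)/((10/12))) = 9600/186401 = 0.05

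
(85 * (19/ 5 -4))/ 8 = -17/ 8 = -2.12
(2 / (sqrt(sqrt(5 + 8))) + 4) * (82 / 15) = 164 * 13^(3 / 4) / 195 + 328 / 15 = 27.62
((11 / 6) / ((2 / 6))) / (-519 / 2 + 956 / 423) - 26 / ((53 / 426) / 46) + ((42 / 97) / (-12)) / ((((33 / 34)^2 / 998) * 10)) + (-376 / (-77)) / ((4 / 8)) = -81936910179957829 / 8528689582875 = -9607.21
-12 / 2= -6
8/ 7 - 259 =-1805/ 7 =-257.86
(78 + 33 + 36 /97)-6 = 10221 /97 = 105.37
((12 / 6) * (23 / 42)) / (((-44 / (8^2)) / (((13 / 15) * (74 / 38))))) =-177008 / 65835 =-2.69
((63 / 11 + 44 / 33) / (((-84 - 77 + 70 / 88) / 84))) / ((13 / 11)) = -41008 / 13091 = -3.13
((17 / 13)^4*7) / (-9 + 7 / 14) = -68782 / 28561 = -2.41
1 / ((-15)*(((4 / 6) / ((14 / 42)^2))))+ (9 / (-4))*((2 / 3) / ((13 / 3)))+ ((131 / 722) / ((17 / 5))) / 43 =-0.36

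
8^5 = 32768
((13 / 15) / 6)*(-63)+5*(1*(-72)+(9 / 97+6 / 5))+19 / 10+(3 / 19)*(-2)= -3327093 / 9215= -361.05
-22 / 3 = -7.33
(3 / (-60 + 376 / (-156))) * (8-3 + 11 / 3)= -507 / 1217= -0.42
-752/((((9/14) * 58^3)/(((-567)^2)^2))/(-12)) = 181353884121648/24389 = 7435888479.30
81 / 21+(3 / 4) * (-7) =-39 / 28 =-1.39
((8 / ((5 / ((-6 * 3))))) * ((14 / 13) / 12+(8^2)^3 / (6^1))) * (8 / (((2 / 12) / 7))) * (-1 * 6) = 164886817536 / 65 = 2536720269.78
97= 97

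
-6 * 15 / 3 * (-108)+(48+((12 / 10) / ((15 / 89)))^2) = 2086684 / 625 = 3338.69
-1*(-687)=687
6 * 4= 24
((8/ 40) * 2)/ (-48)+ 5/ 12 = 49/ 120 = 0.41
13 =13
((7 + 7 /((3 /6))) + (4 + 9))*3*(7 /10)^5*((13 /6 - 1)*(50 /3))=2000033 /6000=333.34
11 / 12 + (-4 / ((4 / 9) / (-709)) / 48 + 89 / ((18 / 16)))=212.97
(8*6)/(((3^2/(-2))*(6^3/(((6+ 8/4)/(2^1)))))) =-0.20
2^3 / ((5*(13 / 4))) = 32 / 65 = 0.49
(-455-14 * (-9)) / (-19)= 329 / 19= 17.32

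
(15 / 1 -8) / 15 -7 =-98 / 15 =-6.53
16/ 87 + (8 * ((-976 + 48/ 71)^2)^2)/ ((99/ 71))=5334785031050616868720/ 1027562481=5191689196221.85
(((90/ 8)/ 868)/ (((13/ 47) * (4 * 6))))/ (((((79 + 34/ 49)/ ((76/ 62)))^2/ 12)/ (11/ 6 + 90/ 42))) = 0.00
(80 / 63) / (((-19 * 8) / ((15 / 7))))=-50 / 2793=-0.02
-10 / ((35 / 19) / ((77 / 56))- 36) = 1045 / 3622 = 0.29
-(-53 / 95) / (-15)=-53 / 1425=-0.04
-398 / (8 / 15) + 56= -2761 / 4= -690.25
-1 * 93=-93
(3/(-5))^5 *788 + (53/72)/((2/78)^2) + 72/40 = 26503753/25000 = 1060.15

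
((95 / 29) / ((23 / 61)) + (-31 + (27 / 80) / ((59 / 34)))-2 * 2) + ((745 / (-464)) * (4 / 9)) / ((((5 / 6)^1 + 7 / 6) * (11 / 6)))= -1366800601 / 51945960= -26.31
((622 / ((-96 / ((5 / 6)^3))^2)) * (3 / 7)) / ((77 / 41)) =199234375 / 38626689024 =0.01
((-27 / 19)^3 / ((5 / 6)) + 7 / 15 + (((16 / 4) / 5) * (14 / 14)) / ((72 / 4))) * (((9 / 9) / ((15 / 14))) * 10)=-5068700 / 185193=-27.37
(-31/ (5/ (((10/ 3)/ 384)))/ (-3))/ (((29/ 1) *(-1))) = -31/ 50112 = -0.00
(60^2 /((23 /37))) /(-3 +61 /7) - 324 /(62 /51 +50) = 15126417 /15019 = 1007.15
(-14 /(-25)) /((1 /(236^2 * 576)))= 449132544 /25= 17965301.76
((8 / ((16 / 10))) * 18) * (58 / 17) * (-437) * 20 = -45622800 / 17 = -2683694.12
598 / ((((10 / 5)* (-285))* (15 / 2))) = -598 / 4275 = -0.14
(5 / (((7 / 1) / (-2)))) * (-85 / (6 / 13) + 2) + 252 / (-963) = 584167 / 2247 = 259.98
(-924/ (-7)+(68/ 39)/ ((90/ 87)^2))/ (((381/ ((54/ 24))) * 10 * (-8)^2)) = 1172597/ 950976000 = 0.00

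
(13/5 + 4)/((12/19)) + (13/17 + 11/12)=6187/510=12.13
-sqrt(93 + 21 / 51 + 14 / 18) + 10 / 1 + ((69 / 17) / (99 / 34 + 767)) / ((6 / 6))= 261908 / 26177 - sqrt(244987) / 51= 0.30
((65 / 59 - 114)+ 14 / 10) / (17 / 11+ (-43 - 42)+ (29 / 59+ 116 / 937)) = 113005948 / 83959345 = 1.35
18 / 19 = 0.95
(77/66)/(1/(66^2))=5082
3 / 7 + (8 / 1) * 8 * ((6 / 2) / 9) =457 / 21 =21.76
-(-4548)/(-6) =-758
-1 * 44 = -44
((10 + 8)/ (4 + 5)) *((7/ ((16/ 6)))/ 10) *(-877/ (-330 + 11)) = 18417/ 12760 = 1.44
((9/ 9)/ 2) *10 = 5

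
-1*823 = -823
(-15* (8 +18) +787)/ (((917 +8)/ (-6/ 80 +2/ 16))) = 397/ 18500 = 0.02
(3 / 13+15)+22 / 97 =19492 / 1261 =15.46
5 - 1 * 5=0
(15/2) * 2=15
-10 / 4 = -5 / 2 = -2.50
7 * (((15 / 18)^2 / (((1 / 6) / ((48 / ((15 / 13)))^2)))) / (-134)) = -75712 / 201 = -376.68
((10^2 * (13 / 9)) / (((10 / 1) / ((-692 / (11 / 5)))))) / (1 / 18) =-899600 / 11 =-81781.82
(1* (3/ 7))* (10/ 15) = 2/ 7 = 0.29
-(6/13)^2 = -36/169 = -0.21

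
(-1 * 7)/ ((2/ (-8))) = 28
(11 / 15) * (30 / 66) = 1 / 3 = 0.33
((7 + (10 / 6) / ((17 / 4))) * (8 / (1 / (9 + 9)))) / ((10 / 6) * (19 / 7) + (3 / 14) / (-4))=238.12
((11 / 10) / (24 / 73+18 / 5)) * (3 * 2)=803 / 478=1.68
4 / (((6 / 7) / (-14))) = -65.33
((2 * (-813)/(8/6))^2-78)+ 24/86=1487102.53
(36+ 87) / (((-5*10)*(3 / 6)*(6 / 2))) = -41 / 25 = -1.64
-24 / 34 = -12 / 17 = -0.71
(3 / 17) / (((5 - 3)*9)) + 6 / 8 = 155 / 204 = 0.76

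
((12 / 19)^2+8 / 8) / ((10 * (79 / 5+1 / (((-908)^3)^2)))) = 141506527453161359360 / 15982671906680034883341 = 0.01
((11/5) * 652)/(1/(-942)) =-6756024/5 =-1351204.80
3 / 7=0.43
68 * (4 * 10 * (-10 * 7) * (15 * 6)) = -17136000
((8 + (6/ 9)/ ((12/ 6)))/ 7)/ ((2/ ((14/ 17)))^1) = 25/ 51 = 0.49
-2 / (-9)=2 / 9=0.22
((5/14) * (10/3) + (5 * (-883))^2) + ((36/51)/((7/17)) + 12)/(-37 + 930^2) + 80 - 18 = 354021335667164/18162123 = 19492288.19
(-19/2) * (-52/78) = 19/3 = 6.33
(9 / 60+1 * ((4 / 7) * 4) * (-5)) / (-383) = 0.03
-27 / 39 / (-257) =9 / 3341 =0.00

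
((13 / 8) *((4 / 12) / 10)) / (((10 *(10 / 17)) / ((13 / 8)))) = 2873 / 192000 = 0.01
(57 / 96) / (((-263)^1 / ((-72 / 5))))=171 / 5260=0.03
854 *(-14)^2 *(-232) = -38833088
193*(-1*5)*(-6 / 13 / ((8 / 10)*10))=2895 / 52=55.67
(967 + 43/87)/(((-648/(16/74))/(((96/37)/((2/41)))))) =-55216832/3215781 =-17.17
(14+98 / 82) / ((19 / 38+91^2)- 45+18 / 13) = 16198 / 8781585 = 0.00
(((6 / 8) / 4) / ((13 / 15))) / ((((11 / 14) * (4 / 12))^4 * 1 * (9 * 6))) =324135 / 380666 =0.85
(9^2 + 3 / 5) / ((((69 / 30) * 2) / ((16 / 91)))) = 6528 / 2093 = 3.12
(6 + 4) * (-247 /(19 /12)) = -1560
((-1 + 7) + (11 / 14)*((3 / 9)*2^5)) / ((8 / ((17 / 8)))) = 2567 / 672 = 3.82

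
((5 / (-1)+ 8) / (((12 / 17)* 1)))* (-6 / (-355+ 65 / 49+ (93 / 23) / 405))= 7759395 / 107616262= 0.07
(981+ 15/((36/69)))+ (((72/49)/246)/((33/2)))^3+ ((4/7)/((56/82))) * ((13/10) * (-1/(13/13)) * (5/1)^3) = 37720744965724559/43169583345196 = 873.78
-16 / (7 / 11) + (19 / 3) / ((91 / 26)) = -70 / 3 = -23.33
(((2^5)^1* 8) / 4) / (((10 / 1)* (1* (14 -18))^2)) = 0.40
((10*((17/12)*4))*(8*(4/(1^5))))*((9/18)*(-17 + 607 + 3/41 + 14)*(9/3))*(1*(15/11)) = 1010493600/451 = 2240562.31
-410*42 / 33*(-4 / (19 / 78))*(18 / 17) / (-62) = -16117920 / 110143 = -146.34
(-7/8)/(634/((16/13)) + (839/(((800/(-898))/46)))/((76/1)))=13300/834453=0.02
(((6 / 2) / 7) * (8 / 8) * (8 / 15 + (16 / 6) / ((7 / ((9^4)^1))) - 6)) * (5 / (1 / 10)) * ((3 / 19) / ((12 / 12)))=7855980 / 931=8438.22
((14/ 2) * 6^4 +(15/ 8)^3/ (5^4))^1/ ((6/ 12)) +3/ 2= 23226267/ 1280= 18145.52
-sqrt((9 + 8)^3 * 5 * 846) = -4558.73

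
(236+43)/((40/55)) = 3069/8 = 383.62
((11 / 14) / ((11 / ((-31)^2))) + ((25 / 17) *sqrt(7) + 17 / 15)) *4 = 100 *sqrt(7) / 17 + 29306 / 105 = 294.67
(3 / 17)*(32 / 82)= 48 / 697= 0.07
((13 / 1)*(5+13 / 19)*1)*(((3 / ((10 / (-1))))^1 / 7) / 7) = -2106 / 4655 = -0.45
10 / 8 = 5 / 4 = 1.25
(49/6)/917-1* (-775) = 609157/786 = 775.01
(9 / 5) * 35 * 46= 2898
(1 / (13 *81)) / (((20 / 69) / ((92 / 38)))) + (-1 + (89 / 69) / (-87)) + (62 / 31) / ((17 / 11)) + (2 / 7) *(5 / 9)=2360606957 / 5293385370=0.45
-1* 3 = -3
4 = 4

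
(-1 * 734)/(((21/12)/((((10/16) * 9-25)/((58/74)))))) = 2104745/203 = 10368.20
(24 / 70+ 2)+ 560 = 19682 / 35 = 562.34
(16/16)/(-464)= -1/464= -0.00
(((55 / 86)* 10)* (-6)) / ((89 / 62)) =-102300 / 3827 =-26.73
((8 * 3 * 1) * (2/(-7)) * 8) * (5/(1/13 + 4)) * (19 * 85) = -40310400/371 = -108653.37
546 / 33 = 182 / 11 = 16.55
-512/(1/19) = -9728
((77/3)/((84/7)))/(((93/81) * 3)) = 77/124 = 0.62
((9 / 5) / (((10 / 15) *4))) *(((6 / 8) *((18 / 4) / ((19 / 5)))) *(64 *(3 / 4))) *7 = 15309 / 76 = 201.43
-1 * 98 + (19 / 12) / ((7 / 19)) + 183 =7501 / 84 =89.30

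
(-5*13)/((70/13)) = -169/14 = -12.07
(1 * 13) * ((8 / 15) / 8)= 13 / 15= 0.87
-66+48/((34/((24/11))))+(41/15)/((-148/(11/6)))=-156807457/2490840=-62.95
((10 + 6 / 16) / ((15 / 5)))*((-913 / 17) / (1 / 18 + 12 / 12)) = -227337 / 1292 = -175.96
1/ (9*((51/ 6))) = 2/ 153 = 0.01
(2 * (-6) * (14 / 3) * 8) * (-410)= 183680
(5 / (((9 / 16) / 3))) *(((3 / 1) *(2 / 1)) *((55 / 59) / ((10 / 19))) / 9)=31.49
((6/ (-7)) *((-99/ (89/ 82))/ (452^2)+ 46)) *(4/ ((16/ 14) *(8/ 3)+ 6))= -3763856061/ 215923790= -17.43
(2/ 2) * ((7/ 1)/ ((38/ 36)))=6.63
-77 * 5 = -385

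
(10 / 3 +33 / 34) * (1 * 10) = 2195 / 51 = 43.04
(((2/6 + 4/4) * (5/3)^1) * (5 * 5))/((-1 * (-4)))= 125/9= 13.89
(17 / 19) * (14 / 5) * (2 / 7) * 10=136 / 19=7.16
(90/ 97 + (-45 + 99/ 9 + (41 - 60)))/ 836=-5051/ 81092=-0.06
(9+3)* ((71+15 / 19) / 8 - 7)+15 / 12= 1895 / 76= 24.93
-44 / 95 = -0.46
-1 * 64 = -64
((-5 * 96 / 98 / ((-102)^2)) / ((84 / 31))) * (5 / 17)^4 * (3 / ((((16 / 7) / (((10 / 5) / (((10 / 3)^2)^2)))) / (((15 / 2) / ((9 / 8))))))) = -6975 / 37847708192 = -0.00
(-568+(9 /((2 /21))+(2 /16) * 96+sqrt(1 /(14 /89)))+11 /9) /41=-8285 /738+sqrt(1246) /574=-11.16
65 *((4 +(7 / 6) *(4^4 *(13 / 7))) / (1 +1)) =18156.67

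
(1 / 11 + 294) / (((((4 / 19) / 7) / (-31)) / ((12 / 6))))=-13337905 / 22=-606268.41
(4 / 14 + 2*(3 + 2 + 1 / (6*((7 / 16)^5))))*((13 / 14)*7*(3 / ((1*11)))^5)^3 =17012748103767 / 580223223003048317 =0.00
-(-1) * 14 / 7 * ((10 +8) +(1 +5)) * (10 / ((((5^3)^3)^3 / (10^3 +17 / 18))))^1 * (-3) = -288272 / 1490116119384765625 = -0.00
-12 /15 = -4 /5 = -0.80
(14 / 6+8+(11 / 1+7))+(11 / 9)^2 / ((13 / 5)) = 30440 / 1053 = 28.91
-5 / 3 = -1.67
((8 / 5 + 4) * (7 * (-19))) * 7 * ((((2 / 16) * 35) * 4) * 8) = -729904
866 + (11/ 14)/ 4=48507/ 56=866.20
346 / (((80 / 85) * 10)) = 2941 / 80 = 36.76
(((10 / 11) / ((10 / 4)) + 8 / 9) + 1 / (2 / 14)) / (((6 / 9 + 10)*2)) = 817 / 2112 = 0.39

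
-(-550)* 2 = 1100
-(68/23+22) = -574/23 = -24.96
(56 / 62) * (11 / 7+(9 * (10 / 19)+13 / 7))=4344 / 589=7.38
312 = 312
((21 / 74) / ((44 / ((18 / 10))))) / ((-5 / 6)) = -567 / 40700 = -0.01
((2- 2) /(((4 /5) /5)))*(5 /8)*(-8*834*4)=0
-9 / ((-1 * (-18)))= -1 / 2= -0.50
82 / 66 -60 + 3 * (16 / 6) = -1675 / 33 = -50.76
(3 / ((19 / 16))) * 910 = 43680 / 19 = 2298.95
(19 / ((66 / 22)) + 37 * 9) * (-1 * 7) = -7126 / 3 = -2375.33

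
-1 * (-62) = 62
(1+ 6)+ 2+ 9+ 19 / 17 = 325 / 17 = 19.12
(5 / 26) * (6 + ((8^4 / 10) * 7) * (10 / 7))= 10255 / 13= 788.85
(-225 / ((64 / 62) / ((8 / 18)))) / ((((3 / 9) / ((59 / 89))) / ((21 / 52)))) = -2880675 / 37024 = -77.81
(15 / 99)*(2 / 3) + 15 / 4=1525 / 396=3.85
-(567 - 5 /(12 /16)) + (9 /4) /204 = -457223 /816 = -560.32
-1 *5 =-5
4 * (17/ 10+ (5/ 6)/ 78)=4003/ 585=6.84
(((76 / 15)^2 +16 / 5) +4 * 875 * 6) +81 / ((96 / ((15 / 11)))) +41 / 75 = 21030.57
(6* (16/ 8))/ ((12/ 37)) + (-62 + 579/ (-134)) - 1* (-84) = 7327/ 134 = 54.68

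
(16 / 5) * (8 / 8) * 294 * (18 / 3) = 5644.80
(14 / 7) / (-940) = -1 / 470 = -0.00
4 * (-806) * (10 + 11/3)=-132184/3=-44061.33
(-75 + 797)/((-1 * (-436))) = 361/218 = 1.66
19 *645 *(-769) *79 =-744503505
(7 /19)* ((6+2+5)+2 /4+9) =315 /38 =8.29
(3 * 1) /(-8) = -0.38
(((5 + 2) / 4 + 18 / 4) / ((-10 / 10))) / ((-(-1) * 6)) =-25 / 24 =-1.04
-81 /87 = -27 /29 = -0.93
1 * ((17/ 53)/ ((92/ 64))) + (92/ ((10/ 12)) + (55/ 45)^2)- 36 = 37578563/ 493695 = 76.12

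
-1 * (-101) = 101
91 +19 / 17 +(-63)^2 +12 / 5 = 4063.52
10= 10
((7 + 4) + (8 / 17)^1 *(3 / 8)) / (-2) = -95 / 17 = -5.59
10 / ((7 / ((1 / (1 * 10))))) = 1 / 7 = 0.14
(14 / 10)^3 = 343 / 125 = 2.74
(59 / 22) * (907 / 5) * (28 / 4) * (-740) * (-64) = 1774062976 / 11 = 161278452.36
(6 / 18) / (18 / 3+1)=1 / 21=0.05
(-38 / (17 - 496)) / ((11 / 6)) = 228 / 5269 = 0.04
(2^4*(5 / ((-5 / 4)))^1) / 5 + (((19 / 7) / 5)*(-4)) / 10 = -2278 / 175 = -13.02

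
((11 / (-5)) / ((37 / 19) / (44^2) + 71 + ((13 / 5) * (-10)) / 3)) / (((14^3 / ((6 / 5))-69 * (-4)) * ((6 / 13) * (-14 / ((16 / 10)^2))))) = 31560672 / 5784142839125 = 0.00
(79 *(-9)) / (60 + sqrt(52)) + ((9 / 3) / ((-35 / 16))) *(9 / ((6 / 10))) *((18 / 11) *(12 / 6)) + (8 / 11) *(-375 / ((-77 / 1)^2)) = -4592903811 / 57849253 + 711 *sqrt(13) / 1774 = -77.95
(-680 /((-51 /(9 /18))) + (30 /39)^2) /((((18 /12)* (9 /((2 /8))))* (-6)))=-0.02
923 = 923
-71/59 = -1.20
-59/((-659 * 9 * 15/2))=118/88965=0.00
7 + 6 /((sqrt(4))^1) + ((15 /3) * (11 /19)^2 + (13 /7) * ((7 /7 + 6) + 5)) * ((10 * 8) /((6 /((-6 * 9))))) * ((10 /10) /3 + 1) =-58103690 /2527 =-22993.15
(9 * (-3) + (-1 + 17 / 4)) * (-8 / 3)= 190 / 3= 63.33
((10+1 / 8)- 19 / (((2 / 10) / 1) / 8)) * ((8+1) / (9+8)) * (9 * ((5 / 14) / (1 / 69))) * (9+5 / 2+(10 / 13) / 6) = -7240540185 / 7072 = -1023832.04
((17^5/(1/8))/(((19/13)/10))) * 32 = 47252840960/19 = 2486991629.47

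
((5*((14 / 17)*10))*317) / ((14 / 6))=95100 / 17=5594.12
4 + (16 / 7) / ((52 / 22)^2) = 5216 / 1183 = 4.41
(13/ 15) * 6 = 26/ 5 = 5.20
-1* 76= -76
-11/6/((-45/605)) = 1331/54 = 24.65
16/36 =4/9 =0.44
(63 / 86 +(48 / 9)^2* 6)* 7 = 309547 / 258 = 1199.79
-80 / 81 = -0.99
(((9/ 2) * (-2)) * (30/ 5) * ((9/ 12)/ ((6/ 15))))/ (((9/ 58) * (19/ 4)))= -2610/ 19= -137.37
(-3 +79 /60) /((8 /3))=-101 /160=-0.63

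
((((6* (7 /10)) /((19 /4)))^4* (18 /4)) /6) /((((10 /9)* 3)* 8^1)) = 7001316 /407253125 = 0.02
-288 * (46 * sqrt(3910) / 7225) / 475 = -13248 * sqrt(3910) / 3431875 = -0.24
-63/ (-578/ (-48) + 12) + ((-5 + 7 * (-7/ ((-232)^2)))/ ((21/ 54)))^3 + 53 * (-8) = -9848804332164707061737/ 3857517061158699008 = -2553.15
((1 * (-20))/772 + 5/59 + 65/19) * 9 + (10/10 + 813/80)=735280429/17308240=42.48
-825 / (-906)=275 / 302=0.91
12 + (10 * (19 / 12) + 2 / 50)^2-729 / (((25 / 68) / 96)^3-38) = 67347021874473839711 / 237851859657397500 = 283.15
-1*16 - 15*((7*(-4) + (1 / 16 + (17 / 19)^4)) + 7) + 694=2048540193 / 2085136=982.45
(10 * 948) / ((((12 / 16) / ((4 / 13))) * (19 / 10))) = 505600 / 247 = 2046.96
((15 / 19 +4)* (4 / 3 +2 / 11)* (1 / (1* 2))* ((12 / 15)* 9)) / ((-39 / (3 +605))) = -4480 / 11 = -407.27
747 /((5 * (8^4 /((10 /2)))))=747 /4096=0.18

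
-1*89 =-89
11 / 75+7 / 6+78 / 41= 19777 / 6150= 3.22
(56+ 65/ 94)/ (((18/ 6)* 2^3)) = 5329/ 2256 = 2.36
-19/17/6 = -19/102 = -0.19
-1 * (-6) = 6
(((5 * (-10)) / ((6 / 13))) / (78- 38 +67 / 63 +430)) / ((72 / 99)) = -75075 / 237416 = -0.32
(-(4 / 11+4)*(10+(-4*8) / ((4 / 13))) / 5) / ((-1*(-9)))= 1504 / 165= 9.12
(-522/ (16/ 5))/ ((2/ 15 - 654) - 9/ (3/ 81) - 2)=19575/ 107864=0.18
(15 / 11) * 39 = 585 / 11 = 53.18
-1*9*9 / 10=-81 / 10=-8.10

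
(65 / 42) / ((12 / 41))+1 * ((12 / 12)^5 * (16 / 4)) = 4681 / 504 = 9.29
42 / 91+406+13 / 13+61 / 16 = 411.27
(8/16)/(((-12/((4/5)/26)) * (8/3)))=-0.00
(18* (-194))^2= 12194064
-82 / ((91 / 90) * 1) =-7380 / 91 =-81.10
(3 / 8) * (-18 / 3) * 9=-81 / 4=-20.25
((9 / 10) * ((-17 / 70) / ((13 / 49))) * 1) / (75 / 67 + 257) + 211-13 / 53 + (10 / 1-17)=242781474679 / 1191556600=203.75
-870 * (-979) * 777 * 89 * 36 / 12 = 176699054070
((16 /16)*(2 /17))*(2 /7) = 4 /119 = 0.03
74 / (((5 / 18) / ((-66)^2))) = 5802192 / 5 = 1160438.40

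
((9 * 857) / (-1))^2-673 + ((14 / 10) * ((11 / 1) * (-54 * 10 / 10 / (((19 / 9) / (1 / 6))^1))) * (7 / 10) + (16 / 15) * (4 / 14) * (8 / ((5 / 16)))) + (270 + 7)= 1186824200159 / 19950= 59489934.85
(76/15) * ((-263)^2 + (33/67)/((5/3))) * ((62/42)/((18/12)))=109185116368/316575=344894.94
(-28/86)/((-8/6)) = 21/86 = 0.24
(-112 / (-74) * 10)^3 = 175616000 / 50653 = 3467.04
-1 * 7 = -7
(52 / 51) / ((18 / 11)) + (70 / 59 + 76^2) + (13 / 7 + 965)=1278566228 / 189567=6744.67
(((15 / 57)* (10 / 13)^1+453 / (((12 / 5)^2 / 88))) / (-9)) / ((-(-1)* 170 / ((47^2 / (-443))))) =4531531555 / 200896956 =22.56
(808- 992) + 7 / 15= -2753 / 15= -183.53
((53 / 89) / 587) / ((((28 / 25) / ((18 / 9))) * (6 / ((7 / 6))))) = 1325 / 3761496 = 0.00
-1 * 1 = -1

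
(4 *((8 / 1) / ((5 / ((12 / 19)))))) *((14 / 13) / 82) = 2688 / 50635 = 0.05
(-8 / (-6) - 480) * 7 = -10052 / 3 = -3350.67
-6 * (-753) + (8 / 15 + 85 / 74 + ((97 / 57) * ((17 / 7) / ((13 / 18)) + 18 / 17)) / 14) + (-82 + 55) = 54009351233 / 12020190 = 4493.22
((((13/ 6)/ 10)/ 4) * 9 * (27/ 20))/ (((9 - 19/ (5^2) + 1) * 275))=351/ 1355200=0.00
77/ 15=5.13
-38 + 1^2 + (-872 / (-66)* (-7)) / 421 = -517093 / 13893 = -37.22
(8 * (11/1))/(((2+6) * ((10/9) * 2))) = 99/20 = 4.95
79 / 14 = 5.64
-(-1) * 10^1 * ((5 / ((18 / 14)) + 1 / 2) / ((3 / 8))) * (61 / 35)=38552 / 189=203.98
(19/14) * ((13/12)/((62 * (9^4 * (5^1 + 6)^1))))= 247/751733136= 0.00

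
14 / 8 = 7 / 4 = 1.75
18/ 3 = 6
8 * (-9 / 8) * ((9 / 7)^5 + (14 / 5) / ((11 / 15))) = -65.98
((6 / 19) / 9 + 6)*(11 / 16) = 4.15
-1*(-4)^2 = -16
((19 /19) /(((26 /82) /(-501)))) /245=-6.45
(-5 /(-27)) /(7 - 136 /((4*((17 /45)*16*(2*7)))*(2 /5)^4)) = -8960 /420687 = -0.02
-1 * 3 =-3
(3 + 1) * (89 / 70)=5.09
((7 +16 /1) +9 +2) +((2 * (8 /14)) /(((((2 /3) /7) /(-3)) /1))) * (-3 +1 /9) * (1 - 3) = -174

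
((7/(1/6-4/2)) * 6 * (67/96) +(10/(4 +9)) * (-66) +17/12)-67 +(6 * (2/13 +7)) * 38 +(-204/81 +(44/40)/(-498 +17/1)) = 657676229/439560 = 1496.21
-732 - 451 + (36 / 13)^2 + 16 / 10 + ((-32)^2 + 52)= -82583 / 845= -97.73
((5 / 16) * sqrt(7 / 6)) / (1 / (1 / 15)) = sqrt(42) / 288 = 0.02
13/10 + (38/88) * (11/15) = 97/60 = 1.62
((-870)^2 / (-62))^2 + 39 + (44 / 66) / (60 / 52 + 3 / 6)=18475952807263 / 123969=149036878.63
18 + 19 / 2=55 / 2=27.50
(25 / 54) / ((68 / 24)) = 25 / 153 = 0.16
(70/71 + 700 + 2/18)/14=448001/8946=50.08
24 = 24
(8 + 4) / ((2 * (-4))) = -3 / 2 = -1.50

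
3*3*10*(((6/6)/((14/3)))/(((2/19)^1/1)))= 2565/14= 183.21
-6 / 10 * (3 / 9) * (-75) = 15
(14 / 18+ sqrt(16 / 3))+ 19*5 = 4*sqrt(3) / 3+ 862 / 9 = 98.09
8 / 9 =0.89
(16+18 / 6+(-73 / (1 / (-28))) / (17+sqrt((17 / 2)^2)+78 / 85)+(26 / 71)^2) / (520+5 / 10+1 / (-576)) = 139828869440 / 754152216413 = 0.19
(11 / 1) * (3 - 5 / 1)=-22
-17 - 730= -747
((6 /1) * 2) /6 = 2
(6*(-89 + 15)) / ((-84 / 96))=3552 / 7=507.43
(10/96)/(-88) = -5/4224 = -0.00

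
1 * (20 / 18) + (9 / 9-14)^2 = 1531 / 9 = 170.11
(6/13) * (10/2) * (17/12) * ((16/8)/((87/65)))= 4.89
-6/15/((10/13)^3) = -2197/2500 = -0.88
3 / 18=1 / 6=0.17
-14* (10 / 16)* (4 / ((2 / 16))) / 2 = -140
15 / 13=1.15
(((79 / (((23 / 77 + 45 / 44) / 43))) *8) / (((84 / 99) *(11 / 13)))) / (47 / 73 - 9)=-38685036 / 11285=-3428.00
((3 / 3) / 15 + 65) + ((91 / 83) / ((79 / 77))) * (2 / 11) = 6418742 / 98355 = 65.26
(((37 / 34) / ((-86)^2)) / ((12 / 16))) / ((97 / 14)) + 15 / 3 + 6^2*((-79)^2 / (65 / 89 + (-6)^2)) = 183054480707198 / 29901552807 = 6121.91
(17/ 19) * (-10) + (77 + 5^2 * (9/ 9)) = 1768/ 19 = 93.05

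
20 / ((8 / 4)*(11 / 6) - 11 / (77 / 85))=-210 / 89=-2.36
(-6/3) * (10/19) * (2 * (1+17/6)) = -460/57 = -8.07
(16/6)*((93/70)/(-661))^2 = 5766/535228225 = 0.00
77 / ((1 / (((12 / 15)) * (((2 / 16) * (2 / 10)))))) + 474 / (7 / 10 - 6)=-232919 / 2650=-87.89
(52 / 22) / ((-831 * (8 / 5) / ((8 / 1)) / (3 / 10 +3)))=-0.05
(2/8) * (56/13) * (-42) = -588/13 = -45.23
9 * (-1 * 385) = -3465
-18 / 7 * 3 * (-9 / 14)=243 / 49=4.96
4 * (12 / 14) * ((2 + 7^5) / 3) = 134472 / 7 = 19210.29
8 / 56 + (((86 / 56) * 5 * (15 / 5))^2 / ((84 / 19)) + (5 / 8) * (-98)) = 1293401 / 21952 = 58.92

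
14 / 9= 1.56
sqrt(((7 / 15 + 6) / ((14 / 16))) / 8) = sqrt(10185) / 105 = 0.96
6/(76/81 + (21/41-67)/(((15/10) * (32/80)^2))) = -19926/916909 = -0.02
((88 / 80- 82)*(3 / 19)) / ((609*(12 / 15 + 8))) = -809 / 339416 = -0.00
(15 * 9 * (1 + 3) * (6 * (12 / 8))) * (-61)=-296460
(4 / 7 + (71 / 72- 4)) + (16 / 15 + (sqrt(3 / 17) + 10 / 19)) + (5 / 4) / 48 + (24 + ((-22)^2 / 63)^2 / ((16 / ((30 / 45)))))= sqrt(51) / 17 + 1855891699 / 72394560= 26.06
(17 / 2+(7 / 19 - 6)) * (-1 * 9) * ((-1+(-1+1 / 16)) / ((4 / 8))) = 30411 / 304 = 100.04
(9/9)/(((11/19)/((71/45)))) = 1349/495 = 2.73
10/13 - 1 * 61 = -60.23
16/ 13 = 1.23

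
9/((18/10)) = 5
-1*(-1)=1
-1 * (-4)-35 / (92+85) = 673 / 177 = 3.80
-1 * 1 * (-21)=21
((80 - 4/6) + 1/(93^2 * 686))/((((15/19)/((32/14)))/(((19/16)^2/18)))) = 645708516611/35884078272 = 17.99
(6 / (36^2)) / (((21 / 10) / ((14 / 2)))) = 0.02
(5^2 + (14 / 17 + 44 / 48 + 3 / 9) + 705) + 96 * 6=88949 / 68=1308.07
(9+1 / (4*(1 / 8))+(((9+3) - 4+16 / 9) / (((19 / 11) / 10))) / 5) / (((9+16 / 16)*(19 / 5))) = 3817 / 6498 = 0.59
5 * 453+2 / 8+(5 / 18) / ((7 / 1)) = 570853 / 252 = 2265.29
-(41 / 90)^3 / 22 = -68921 / 16038000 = -0.00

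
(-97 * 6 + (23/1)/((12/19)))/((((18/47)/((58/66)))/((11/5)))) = -8923561/3240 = -2754.19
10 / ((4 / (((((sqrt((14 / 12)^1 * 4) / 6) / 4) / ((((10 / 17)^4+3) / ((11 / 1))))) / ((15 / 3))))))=918731 * sqrt(42) / 37521072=0.16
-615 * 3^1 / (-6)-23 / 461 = 283469 / 922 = 307.45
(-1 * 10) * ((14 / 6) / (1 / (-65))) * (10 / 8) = 11375 / 6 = 1895.83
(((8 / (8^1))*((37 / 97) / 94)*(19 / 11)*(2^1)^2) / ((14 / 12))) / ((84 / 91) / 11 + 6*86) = 9139 / 196264950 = 0.00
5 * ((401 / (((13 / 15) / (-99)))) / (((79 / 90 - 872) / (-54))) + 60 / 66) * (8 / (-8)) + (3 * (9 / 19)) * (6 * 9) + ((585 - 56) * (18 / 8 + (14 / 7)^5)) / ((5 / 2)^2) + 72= 91812990375241 / 5325387925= 17240.62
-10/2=-5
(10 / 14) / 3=5 / 21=0.24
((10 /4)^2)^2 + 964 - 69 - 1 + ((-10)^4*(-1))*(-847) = 135534929 /16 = 8470933.06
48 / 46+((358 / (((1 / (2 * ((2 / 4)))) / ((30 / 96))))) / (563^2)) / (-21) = 1277998423 / 1224768216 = 1.04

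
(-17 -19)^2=1296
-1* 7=-7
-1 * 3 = -3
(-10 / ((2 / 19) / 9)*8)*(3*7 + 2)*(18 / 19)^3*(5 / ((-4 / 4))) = 241444800 / 361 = 668822.16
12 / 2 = 6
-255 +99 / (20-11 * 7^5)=-15712878 / 61619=-255.00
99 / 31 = 3.19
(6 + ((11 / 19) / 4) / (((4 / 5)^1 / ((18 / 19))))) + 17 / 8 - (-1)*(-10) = -615 / 361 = -1.70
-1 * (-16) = 16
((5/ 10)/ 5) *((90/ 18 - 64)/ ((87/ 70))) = -4.75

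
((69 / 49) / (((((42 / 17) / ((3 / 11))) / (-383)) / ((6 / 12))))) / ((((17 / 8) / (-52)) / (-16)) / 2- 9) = 1495133952 / 451971443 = 3.31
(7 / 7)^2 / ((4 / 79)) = 79 / 4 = 19.75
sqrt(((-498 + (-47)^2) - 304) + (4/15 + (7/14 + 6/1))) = sqrt(1272390)/30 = 37.60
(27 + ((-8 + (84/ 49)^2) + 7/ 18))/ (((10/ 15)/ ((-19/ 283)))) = -374167/ 166404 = -2.25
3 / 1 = 3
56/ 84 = 2/ 3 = 0.67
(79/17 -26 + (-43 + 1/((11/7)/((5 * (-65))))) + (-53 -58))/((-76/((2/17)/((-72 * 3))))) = -11911/4348872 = -0.00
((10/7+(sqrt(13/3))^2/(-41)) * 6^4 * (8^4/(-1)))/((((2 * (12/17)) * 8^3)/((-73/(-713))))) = -994.69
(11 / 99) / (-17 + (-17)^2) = 1 / 2448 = 0.00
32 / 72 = 4 / 9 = 0.44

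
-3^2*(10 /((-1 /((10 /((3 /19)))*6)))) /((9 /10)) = 38000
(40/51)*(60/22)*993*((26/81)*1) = 3442400/5049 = 681.80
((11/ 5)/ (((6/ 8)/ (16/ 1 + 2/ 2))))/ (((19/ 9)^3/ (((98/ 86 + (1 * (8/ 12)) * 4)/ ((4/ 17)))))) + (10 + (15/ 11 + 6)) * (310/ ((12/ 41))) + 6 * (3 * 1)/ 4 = 899381260232/ 48664605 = 18481.22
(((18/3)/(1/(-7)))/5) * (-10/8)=21/2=10.50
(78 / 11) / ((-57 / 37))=-962 / 209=-4.60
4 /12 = 1 /3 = 0.33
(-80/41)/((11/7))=-1.24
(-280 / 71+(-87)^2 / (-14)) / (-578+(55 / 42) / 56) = 90941592 / 96517471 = 0.94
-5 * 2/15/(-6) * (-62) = -62/9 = -6.89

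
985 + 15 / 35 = 6898 / 7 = 985.43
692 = 692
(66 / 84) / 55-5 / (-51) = 401 / 3570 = 0.11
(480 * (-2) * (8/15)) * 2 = -1024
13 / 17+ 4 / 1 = 81 / 17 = 4.76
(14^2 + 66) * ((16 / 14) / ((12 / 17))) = 8908 / 21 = 424.19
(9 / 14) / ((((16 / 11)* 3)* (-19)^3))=-0.00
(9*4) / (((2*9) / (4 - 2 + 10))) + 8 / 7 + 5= 211 / 7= 30.14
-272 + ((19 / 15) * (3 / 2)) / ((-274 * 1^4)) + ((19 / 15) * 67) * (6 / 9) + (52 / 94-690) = -1048769341 / 1159020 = -904.88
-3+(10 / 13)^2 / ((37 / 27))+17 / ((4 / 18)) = 924591 / 12506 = 73.93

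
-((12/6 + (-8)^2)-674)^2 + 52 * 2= -369560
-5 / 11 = -0.45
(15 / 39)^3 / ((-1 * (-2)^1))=125 / 4394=0.03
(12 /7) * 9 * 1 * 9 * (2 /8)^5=243 /1792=0.14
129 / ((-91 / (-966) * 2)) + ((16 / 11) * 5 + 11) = 100524 / 143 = 702.97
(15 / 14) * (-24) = -180 / 7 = -25.71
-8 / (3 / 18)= -48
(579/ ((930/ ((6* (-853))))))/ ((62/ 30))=-1481661/ 961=-1541.79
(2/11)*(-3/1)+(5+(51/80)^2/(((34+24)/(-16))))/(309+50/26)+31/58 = 4898457/1031518400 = 0.00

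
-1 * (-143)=143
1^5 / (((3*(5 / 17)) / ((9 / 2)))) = 51 / 10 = 5.10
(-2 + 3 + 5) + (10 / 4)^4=721 / 16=45.06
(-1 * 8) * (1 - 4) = 24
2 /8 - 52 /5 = -203 /20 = -10.15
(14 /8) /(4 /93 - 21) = -651 /7796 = -0.08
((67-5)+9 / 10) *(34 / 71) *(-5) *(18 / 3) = -64158 / 71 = -903.63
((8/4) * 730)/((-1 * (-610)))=146/61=2.39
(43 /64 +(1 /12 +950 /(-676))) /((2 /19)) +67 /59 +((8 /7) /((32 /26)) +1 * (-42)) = -1235894641 /26802048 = -46.11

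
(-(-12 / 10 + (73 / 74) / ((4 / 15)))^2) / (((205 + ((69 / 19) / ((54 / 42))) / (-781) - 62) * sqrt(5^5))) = -609108348717 * sqrt(5) / 1742947826000000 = -0.00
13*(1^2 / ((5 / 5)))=13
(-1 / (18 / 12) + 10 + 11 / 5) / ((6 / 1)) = 1.92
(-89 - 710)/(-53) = 799/53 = 15.08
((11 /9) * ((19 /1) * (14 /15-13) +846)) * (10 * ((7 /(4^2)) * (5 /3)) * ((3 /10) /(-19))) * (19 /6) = -712327 /2592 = -274.82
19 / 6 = 3.17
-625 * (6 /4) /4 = -1875 /8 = -234.38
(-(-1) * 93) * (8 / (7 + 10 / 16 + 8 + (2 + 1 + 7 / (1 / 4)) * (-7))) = -3.69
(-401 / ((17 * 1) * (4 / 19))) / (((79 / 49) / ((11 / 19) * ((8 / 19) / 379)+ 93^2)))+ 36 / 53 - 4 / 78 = -48061001543429921 / 79959356724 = -601067.89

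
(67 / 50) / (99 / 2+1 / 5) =67 / 2485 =0.03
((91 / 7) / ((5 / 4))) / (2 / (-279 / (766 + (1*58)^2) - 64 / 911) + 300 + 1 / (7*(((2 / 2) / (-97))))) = 188729996 / 4929297235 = 0.04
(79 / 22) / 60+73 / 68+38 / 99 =102139 / 67320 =1.52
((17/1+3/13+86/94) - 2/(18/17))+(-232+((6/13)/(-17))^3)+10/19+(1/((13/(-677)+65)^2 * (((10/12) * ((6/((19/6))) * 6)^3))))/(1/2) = -2122352778809482968085819/9861458297127512924160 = -215.22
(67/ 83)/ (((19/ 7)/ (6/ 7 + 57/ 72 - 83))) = -915689/ 37848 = -24.19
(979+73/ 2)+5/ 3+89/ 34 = 52009/ 51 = 1019.78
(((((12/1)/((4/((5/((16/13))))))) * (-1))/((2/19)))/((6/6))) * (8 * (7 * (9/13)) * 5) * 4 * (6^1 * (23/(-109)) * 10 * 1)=123889500/109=1136600.92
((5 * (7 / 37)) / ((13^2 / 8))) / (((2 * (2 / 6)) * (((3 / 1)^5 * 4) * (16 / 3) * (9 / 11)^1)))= 385 / 24311664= 0.00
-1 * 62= -62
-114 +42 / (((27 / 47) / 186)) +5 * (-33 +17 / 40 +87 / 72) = 79967 / 6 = 13327.83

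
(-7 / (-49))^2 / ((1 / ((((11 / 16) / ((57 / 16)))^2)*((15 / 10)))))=121 / 106134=0.00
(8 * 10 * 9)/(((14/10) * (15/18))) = 4320/7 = 617.14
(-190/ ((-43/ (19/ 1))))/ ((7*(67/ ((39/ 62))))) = 70395/ 625177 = 0.11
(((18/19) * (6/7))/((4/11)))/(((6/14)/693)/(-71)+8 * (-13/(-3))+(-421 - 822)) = -4871097/2635777394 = -0.00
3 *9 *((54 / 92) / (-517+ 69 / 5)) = -3645 / 115736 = -0.03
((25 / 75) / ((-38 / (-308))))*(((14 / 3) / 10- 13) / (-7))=4136 / 855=4.84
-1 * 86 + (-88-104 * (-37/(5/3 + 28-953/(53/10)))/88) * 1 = -45769401/262603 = -174.29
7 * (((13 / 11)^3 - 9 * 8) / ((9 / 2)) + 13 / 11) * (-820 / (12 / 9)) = 248417155 / 3993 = 62213.16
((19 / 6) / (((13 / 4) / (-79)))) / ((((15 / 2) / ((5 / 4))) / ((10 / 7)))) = -15010 / 819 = -18.33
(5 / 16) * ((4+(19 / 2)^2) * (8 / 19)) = 1885 / 152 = 12.40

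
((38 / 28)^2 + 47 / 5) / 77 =11017 / 75460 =0.15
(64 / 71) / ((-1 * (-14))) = 32 / 497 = 0.06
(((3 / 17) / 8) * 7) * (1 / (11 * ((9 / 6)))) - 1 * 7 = -5229 / 748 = -6.99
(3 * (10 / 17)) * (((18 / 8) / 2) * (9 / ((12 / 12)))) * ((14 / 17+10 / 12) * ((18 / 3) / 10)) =41067 / 2312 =17.76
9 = 9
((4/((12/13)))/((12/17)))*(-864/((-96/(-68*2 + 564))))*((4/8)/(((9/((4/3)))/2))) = 94588/27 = 3503.26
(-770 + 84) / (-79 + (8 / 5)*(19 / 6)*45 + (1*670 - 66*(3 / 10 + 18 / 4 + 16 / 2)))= 26.59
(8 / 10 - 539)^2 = 7241481 / 25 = 289659.24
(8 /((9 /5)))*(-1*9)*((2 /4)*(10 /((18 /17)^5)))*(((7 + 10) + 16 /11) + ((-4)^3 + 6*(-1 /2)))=3159181825 /433026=7295.59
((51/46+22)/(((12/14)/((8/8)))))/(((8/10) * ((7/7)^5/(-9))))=-111615/368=-303.30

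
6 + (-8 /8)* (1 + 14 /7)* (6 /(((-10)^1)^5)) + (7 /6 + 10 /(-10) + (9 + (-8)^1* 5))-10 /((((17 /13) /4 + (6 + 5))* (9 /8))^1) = -6790027291 /265050000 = -25.62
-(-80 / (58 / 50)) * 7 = 14000 / 29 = 482.76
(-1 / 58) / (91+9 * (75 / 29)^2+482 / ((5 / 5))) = -29 / 1065036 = -0.00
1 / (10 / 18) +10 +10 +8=149 / 5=29.80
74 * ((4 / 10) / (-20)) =-37 / 25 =-1.48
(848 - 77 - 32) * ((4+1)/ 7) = 3695/ 7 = 527.86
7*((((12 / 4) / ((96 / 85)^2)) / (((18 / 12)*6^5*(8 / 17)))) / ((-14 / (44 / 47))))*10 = -6755375 / 3368189952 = -0.00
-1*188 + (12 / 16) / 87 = -21807 / 116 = -187.99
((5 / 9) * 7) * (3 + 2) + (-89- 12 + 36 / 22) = -7912 / 99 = -79.92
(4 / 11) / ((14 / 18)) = 36 / 77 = 0.47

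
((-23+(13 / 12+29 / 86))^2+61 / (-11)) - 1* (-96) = 1628795195 / 2928816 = 556.13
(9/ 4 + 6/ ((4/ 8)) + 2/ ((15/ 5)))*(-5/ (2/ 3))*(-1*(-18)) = -8055/ 4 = -2013.75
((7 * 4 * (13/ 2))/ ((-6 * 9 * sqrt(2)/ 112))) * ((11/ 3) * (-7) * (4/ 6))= 784784 * sqrt(2)/ 243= 4567.29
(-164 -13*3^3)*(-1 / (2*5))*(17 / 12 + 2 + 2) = 6695 / 24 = 278.96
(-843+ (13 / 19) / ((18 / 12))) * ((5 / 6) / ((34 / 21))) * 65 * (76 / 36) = -6426875 / 108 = -59508.10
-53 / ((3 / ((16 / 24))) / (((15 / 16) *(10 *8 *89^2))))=-20990650 / 3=-6996883.33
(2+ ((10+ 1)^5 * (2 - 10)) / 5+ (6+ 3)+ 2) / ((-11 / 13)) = 16748459 / 55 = 304517.44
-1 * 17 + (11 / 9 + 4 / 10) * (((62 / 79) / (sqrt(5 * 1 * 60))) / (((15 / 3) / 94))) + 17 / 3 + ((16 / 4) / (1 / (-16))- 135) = -631 / 3 + 212722 * sqrt(3) / 266625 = -208.95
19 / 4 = 4.75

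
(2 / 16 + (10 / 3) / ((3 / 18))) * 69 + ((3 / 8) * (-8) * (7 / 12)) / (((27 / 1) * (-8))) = 1199779 / 864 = 1388.63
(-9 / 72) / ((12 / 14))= -7 / 48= -0.15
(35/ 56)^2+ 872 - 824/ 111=6144727/ 7104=864.97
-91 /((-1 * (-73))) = -91 /73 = -1.25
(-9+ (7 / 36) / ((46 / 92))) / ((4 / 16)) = -310 / 9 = -34.44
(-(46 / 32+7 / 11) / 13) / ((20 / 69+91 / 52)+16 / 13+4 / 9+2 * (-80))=75555 / 74019044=0.00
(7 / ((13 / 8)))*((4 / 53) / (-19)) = -224 / 13091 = -0.02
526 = 526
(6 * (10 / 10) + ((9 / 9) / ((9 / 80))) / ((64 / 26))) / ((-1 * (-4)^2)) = -173 / 288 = -0.60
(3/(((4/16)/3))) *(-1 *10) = -360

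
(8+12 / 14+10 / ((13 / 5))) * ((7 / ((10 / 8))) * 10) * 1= 9248 / 13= 711.38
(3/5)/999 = 1/1665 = 0.00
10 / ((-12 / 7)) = -35 / 6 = -5.83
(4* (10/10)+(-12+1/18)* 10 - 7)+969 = 846.56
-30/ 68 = -15/ 34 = -0.44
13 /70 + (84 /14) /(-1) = -5.81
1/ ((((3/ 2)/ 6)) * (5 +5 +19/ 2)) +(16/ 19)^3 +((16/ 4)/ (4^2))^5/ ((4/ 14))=441406075/ 547842048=0.81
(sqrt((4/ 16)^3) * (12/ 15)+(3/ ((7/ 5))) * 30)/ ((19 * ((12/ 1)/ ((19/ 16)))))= 4507/ 13440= 0.34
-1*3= -3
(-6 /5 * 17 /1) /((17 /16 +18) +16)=-32 /55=-0.58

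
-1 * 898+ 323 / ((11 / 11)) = -575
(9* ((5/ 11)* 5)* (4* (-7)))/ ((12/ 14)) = -7350/ 11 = -668.18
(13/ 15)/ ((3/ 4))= 52/ 45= 1.16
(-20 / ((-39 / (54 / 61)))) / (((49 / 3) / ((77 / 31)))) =11880 / 172081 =0.07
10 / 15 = 2 / 3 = 0.67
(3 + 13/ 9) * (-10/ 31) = -400/ 279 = -1.43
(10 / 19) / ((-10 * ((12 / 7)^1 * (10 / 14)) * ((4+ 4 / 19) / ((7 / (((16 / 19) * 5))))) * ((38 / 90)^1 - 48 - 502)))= 2793 / 90444800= 0.00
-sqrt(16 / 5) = -4 * sqrt(5) / 5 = -1.79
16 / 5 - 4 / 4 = 11 / 5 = 2.20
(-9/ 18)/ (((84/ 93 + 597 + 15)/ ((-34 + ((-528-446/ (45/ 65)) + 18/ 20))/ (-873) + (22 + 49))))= -176295419/ 2985660000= -0.06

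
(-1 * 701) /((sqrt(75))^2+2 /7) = -4907 /527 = -9.31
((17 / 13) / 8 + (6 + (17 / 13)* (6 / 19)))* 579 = 7524105 / 1976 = 3807.75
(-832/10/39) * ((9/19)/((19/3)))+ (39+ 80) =214507/1805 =118.84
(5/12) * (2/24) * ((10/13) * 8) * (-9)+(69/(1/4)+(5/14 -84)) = 190.43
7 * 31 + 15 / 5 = 220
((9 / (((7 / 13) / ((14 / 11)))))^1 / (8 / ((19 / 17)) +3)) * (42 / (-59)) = -186732 / 125257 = -1.49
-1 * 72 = -72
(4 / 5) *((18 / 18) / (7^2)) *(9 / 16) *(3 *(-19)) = -0.52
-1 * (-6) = 6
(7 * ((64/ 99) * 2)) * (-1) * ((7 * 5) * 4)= -125440/ 99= -1267.07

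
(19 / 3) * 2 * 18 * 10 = 2280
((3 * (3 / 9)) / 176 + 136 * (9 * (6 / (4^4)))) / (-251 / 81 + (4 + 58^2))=204525 / 23985016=0.01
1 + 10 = 11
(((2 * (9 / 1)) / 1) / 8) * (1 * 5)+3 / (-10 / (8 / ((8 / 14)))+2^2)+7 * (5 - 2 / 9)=37763 / 828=45.61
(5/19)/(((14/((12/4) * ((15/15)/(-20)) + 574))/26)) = 149201/532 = 280.45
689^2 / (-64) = -474721 / 64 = -7417.52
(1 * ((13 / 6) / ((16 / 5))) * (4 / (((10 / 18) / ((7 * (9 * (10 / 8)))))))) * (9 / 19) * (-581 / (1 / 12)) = -192714795 / 152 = -1267860.49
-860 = -860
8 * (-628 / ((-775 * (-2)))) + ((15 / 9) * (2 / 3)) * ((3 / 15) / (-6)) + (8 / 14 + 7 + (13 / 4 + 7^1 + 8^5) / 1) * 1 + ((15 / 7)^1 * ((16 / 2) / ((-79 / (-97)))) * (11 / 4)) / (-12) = 1517152798487 / 46286100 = 32777.72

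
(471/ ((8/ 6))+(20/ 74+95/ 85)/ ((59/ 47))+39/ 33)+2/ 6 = 1743287111/ 4898652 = 355.87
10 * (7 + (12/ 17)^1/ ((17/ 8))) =21190/ 289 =73.32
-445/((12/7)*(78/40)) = -133.12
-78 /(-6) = 13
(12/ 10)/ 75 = 2/ 125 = 0.02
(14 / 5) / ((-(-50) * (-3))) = -7 / 375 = -0.02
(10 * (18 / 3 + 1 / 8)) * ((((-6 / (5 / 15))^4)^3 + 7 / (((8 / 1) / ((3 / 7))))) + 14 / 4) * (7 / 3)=15871726553167187885 / 96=165330484928824873.80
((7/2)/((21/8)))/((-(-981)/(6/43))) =0.00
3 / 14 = 0.21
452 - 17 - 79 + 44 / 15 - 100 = 3884 / 15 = 258.93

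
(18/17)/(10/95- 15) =-0.07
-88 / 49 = -1.80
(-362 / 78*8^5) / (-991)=5931008 / 38649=153.46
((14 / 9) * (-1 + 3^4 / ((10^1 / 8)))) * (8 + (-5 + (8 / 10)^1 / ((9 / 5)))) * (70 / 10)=969122 / 405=2392.89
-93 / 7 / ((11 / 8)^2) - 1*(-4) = -2564 / 847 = -3.03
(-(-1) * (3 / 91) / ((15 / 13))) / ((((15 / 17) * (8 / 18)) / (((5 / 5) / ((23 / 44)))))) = 561 / 4025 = 0.14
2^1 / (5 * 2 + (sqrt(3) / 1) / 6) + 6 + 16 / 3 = 41486 / 3597 - 4 * sqrt(3) / 1199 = 11.53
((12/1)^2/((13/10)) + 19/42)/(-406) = -60727/221676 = -0.27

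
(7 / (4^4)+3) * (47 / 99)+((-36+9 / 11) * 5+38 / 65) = -286454903 / 1647360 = -173.89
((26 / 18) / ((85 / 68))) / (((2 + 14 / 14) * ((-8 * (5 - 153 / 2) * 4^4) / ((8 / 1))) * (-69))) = -1 / 3278880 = -0.00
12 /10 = 6 /5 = 1.20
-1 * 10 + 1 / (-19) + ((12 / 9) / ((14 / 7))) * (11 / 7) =-3593 / 399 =-9.01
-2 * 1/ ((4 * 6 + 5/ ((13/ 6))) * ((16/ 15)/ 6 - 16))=65/ 13528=0.00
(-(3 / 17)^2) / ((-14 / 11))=99 / 4046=0.02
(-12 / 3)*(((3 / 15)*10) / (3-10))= 8 / 7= 1.14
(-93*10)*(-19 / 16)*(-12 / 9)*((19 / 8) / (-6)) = 55955 / 96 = 582.86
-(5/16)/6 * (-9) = 15/32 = 0.47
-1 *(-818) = 818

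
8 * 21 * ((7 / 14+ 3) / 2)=294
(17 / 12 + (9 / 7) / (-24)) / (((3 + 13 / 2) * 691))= 229 / 1102836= 0.00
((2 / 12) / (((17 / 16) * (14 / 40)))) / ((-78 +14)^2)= 5 / 45696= 0.00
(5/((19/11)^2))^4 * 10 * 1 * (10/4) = 3349357515625/16983563041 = 197.21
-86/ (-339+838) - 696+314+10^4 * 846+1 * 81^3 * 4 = 5282105532/ 499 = 10585381.83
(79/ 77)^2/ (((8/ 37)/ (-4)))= -230917/ 11858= -19.47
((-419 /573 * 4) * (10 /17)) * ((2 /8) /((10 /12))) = -1676 /3247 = -0.52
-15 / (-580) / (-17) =-3 / 1972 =-0.00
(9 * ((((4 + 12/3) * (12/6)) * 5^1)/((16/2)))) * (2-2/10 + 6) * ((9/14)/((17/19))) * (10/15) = 40014/119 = 336.25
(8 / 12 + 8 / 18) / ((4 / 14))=35 / 9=3.89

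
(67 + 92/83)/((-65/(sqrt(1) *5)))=-5653/1079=-5.24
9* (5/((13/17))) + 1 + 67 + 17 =1870/13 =143.85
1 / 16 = 0.06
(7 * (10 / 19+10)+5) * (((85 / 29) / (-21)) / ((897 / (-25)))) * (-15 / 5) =-10625 / 11571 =-0.92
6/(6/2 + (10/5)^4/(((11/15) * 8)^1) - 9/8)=176/135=1.30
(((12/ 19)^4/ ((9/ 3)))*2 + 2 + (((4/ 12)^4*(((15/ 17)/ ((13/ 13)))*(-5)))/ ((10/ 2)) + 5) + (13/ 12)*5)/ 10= 2993702281/ 2392693560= 1.25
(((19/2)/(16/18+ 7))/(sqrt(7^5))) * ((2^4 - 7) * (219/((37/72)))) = 12133476 * sqrt(7)/901061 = 35.63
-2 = -2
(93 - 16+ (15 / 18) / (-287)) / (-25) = -132589 / 43050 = -3.08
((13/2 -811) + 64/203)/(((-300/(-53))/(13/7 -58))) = 2266882557/284200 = 7976.36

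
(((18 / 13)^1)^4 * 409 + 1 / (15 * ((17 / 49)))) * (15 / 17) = 10949871409 / 8254129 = 1326.59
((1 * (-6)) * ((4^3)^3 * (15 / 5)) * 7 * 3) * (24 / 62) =-38357586.58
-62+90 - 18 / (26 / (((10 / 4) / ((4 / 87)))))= -1003 / 104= -9.64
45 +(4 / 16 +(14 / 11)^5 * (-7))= 14091159 / 644204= 21.87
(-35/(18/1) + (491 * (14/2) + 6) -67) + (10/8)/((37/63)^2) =3377.68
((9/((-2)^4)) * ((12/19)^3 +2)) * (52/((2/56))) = 12650274/6859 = 1844.33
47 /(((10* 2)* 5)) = 47 /100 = 0.47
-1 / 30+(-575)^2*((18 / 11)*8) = 1428299989 / 330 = 4328181.78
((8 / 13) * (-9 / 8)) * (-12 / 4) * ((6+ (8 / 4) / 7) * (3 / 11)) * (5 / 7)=1620 / 637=2.54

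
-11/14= -0.79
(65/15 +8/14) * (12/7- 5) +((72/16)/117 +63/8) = -125395/15288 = -8.20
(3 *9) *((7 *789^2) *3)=352969407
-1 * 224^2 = -50176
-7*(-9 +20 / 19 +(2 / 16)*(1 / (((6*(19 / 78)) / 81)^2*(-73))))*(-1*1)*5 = -97450675 / 210824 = -462.24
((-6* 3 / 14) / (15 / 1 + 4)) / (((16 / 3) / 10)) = -135 / 1064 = -0.13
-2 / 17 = -0.12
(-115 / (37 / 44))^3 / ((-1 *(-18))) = -64777108000 / 455877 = -142093.39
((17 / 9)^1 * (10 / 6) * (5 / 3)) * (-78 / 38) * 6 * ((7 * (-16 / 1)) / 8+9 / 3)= 121550 / 171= 710.82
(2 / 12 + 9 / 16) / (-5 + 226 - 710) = -35 / 23472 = -0.00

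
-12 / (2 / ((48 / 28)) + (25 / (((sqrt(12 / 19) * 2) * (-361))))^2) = -1316928 / 128243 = -10.27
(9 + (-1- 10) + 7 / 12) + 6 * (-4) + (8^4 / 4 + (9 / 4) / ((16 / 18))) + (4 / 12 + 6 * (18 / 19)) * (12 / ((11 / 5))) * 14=29306203 / 20064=1460.64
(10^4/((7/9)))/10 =9000/7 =1285.71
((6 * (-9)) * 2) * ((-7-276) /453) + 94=161.47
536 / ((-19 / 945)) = -506520 / 19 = -26658.95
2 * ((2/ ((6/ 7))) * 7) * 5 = 490/ 3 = 163.33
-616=-616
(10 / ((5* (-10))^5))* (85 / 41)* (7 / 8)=-119 / 2050000000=-0.00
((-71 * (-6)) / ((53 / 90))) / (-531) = -4260 / 3127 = -1.36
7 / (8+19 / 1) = 7 / 27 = 0.26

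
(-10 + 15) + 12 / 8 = 13 / 2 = 6.50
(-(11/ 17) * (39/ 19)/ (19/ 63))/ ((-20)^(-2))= -10810800/ 6137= -1761.58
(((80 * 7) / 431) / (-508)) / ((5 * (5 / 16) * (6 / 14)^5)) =-7529536 / 66505455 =-0.11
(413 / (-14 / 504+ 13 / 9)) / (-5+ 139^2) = 1239 / 82093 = 0.02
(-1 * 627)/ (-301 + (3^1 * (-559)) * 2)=627/ 3655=0.17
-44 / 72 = -11 / 18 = -0.61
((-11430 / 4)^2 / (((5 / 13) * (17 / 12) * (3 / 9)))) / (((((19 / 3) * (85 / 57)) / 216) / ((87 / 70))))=12925990728612 / 10115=1277903186.22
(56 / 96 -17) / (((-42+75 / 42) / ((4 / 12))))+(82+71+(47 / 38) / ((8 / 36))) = 158.70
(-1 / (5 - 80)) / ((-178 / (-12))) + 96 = 213602 / 2225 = 96.00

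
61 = 61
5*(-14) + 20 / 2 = -60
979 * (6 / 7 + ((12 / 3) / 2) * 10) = 142934 / 7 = 20419.14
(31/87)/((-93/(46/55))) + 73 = 1047869/14355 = 73.00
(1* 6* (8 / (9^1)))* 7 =112 / 3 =37.33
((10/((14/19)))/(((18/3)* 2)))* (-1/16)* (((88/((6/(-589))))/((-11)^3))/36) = -55955/4390848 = -0.01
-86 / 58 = -43 / 29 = -1.48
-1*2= -2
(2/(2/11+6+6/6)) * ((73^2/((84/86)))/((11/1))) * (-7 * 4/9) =-916588/2133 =-429.72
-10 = -10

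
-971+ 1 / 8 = -7767 / 8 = -970.88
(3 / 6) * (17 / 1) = 17 / 2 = 8.50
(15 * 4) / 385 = 12 / 77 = 0.16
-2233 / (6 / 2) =-2233 / 3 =-744.33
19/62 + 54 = 3367/62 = 54.31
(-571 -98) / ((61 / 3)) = -2007 / 61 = -32.90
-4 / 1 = -4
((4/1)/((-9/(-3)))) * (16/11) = 64/33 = 1.94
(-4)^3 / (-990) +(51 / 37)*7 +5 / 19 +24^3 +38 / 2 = 4820628011 / 347985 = 13852.98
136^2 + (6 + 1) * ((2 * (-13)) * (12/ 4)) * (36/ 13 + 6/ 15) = 83828/ 5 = 16765.60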